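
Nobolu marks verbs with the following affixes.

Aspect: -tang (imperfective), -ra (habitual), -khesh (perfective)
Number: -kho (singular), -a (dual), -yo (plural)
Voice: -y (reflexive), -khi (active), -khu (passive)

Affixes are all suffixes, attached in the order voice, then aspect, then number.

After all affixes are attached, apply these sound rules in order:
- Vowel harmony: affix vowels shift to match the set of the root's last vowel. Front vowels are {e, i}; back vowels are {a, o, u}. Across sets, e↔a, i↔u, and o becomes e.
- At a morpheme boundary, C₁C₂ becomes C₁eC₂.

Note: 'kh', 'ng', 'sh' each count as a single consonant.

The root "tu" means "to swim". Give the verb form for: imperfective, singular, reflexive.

Attach voice reflexive -y → tuy.
Attach aspect imperfective -tang → tuytang.
Attach number singular -kho → tuytangkho.
Vowel harmony: no change.
Apply epenthesis: tuytangkho → tuyetangekho.

tuyetangekho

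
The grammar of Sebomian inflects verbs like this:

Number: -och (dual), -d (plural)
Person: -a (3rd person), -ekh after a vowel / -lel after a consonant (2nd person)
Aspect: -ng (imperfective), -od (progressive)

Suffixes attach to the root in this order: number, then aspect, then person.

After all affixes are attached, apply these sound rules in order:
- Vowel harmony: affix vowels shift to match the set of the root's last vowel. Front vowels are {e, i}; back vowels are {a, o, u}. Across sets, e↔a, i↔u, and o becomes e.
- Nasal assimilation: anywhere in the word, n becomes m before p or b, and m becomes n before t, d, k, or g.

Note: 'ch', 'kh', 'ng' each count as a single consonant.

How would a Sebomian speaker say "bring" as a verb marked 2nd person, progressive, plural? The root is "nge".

Attach number plural -d → nged.
Attach aspect progressive -od → ngedod.
Attach person 2nd person -lel (after consonant 'd') → ngedodlel.
Apply vowel harmony: ngedodlel → ngededlel.
Nasal assimilation: no change.

ngededlel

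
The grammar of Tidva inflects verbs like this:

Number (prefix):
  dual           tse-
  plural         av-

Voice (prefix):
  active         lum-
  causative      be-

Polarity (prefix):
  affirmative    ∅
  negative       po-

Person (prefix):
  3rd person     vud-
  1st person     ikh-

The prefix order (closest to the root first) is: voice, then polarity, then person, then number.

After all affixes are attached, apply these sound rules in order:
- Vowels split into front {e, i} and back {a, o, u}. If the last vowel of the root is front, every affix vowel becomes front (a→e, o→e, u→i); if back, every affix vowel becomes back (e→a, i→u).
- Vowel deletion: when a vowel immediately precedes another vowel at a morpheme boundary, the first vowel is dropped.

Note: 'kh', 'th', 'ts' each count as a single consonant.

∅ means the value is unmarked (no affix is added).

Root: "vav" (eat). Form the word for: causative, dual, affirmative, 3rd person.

Attach voice causative be- → bevav.
polarity = affirmative: zero marking, form stays bevav.
Attach person 3rd person vud- → vudbevav.
Attach number dual tse- → tsevudbevav.
Apply vowel harmony: tsevudbevav → tsavudbavav.
Vowel deletion: no change.

tsavudbavav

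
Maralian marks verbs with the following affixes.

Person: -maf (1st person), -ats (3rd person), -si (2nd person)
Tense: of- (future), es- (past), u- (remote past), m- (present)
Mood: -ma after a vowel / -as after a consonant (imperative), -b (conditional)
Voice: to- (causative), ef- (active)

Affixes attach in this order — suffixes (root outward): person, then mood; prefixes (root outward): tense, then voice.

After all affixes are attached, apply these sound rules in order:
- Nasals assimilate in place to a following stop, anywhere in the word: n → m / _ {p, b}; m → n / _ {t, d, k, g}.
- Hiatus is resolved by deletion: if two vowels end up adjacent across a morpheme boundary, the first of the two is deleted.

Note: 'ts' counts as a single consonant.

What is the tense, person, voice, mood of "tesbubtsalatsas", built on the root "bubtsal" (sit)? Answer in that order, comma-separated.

Segment: to-es-bubtsal-ats-as.
tense: es- → past.
person: -ats → 3rd person.
voice: to- → causative.
mood: -ma/as → imperative.

past, 3rd person, causative, imperative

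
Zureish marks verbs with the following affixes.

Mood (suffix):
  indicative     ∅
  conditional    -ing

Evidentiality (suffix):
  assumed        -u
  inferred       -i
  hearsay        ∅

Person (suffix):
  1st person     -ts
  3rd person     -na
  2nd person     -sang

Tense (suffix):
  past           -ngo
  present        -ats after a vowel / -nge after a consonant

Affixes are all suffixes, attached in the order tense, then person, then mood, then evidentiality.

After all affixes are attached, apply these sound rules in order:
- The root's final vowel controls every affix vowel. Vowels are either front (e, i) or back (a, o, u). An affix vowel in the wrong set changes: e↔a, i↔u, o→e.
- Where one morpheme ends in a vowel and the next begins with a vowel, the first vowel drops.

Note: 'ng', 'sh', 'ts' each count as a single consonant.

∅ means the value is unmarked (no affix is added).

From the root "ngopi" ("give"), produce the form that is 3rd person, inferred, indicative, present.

Attach tense present -ats (after vowel 'i') → ngopiats.
Attach person 3rd person -na → ngopiatsna.
mood = indicative: zero marking, form stays ngopiatsna.
Attach evidentiality inferred -i → ngopiatsnai.
Apply vowel harmony: ngopiatsnai → ngopietsnei.
Apply vowel deletion: ngopietsnei → ngopetsni.

ngopetsni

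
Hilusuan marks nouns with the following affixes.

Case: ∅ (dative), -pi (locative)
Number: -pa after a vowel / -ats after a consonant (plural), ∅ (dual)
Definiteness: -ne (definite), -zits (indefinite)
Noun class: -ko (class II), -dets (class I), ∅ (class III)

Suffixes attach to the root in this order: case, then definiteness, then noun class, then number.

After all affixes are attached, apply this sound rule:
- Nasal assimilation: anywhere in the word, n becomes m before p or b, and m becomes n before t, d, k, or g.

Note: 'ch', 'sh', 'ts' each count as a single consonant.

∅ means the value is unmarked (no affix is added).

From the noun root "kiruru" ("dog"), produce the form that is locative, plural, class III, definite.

kirurupinepa

Attach case locative -pi → kirurupi.
Attach definiteness definite -ne → kirurupine.
noun class = class III: zero marking, form stays kirurupine.
Attach number plural -pa (after vowel 'e') → kirurupinepa.
Nasal assimilation: no change.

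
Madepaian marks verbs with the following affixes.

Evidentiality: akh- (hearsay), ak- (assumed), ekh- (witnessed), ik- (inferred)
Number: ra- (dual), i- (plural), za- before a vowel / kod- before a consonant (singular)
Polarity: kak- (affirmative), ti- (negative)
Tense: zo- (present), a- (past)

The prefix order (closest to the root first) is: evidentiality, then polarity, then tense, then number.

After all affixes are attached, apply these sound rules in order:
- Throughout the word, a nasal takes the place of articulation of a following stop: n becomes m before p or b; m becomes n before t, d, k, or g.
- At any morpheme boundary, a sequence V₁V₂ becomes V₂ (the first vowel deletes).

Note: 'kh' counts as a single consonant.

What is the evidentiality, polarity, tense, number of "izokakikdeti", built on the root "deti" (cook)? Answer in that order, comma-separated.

Segment: i-zo-kak-ik-deti.
evidentiality: ik- → inferred.
polarity: kak- → affirmative.
tense: zo- → present.
number: i- → plural.

inferred, affirmative, present, plural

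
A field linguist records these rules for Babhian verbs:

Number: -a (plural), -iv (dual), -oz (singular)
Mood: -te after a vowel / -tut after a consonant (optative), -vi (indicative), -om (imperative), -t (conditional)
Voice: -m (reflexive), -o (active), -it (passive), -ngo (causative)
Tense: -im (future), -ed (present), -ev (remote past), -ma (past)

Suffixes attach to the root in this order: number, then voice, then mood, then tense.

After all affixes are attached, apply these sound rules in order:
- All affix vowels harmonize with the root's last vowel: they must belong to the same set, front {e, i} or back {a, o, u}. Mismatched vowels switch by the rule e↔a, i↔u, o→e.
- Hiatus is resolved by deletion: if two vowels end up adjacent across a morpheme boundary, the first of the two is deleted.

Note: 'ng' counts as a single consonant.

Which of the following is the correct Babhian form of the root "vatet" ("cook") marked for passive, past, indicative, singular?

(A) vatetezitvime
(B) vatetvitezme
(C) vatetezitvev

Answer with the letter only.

A

Attach number singular -oz → vatetoz.
Attach voice passive -it → vatetozit.
Attach mood indicative -vi → vatetozitvi.
Attach tense past -ma → vatetozitvima.
Apply vowel harmony: vatetozitvima → vatetezitvime.
Vowel deletion: no change.
So the correct form is vatetezitvime, option (A).
(B) vatetvitezme is wrong: it has the affixes in the wrong order.
(C) vatetezitvev is wrong: it uses remote past instead of past for tense.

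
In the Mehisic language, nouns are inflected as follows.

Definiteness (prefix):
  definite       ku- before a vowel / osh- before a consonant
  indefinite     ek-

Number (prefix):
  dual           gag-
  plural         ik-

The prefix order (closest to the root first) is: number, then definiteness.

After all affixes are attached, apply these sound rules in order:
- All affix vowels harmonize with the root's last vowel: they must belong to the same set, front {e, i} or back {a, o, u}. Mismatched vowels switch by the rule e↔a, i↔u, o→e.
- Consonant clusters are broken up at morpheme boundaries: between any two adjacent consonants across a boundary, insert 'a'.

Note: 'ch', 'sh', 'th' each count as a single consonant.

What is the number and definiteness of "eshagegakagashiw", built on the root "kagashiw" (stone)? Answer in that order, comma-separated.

Segment: osh-gag-kagashiw.
number: gag- → dual.
definiteness: ku/osh- → definite.

dual, definite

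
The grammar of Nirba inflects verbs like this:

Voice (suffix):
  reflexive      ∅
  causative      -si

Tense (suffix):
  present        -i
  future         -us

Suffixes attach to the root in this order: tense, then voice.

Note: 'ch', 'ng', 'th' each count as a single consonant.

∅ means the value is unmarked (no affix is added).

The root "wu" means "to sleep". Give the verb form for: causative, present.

wuisi

Attach tense present -i → wui.
Attach voice causative -si → wuisi.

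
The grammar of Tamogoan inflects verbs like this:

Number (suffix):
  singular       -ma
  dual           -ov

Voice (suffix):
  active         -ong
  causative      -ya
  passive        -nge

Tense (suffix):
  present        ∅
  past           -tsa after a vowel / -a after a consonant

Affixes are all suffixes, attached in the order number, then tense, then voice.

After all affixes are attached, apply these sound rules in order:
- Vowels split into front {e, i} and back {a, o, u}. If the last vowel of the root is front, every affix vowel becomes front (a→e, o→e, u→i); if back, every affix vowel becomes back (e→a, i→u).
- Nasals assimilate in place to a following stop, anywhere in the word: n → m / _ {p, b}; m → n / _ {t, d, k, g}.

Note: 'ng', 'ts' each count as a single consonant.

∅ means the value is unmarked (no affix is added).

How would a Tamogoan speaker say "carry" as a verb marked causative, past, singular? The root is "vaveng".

Attach number singular -ma → vavengma.
Attach tense past -tsa (after vowel 'a') → vavengmatsa.
Attach voice causative -ya → vavengmatsaya.
Apply vowel harmony: vavengmatsaya → vavengmetseye.
Nasal assimilation: no change.

vavengmetseye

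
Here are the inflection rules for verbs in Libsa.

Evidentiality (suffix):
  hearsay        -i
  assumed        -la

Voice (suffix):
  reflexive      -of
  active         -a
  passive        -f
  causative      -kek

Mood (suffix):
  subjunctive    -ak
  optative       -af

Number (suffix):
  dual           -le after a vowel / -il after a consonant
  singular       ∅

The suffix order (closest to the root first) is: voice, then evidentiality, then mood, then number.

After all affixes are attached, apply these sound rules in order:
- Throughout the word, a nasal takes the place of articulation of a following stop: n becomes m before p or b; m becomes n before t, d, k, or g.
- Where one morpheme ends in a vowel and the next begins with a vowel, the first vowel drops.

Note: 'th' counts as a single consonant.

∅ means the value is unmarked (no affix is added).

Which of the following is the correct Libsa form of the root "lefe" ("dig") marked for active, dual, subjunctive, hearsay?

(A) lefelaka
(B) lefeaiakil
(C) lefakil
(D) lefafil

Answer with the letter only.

C

Attach voice active -a → lefea.
Attach evidentiality hearsay -i → lefeai.
Attach mood subjunctive -ak → lefeaiak.
Attach number dual -il (after consonant 'k') → lefeaiakil.
Nasal assimilation: no change.
Apply vowel deletion: lefeaiakil → lefakil.
So the correct form is lefakil, option (C).
(B) lefeaiakil is wrong: it fails to apply the sound rule(s).
(D) lefafil is wrong: it uses optative instead of subjunctive for mood.
(A) lefelaka is wrong: it has the affixes in the wrong order.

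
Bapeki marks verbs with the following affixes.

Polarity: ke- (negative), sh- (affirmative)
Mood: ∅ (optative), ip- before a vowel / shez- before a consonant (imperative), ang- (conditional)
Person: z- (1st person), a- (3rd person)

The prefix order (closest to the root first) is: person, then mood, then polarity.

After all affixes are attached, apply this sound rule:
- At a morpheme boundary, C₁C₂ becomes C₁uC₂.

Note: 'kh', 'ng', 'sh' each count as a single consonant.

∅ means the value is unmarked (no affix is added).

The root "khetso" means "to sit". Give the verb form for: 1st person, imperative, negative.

Attach person 1st person z- → zkhetso.
Attach mood imperative shez- (before consonant 'z') → shezzkhetso.
Attach polarity negative ke- → keshezzkhetso.
Apply epenthesis: keshezzkhetso → keshezuzukhetso.

keshezuzukhetso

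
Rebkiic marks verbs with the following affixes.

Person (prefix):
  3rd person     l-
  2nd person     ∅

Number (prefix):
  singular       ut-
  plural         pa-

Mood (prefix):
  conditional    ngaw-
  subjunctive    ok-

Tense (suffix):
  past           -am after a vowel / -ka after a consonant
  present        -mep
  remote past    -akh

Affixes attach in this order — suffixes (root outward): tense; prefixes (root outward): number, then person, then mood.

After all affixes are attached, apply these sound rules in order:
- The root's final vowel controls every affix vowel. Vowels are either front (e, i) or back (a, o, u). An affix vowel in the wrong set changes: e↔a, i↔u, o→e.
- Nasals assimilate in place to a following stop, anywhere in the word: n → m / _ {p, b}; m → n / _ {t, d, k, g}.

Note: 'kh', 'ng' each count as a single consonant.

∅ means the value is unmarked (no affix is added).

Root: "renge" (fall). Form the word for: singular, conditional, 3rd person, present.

Attach number singular ut- → utrenge.
Attach person 3rd person l- → lutrenge.
Attach mood conditional ngaw- → ngawlutrenge.
Attach tense present -mep → ngawlutrengemep.
Apply vowel harmony: ngawlutrengemep → ngewlitrengemep.
Nasal assimilation: no change.

ngewlitrengemep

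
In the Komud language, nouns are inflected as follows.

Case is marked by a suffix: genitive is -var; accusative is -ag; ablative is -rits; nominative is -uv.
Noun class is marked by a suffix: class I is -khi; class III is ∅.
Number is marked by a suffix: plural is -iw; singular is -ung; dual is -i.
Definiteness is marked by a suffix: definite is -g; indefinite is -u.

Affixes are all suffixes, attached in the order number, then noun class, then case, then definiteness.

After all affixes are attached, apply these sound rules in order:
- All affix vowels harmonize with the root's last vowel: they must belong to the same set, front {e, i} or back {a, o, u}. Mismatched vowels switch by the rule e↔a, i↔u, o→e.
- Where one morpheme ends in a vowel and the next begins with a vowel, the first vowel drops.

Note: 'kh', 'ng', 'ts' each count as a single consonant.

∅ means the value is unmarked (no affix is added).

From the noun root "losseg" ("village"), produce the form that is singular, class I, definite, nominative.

Attach number singular -ung → lossegung.
Attach noun class class I -khi → lossegungkhi.
Attach case nominative -uv → lossegungkhiuv.
Attach definiteness definite -g → lossegungkhiuvg.
Apply vowel harmony: lossegungkhiuvg → lossegingkhiivg.
Apply vowel deletion: lossegingkhiivg → lossegingkhivg.

lossegingkhivg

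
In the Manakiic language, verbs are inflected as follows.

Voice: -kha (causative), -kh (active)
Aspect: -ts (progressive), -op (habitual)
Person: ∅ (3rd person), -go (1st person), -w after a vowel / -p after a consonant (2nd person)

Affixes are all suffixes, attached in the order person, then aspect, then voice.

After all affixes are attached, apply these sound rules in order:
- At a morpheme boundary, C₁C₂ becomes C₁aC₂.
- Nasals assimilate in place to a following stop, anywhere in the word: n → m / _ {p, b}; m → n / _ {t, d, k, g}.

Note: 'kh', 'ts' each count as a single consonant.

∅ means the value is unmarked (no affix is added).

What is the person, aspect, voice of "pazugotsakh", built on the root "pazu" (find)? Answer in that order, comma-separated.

Segment: pazu-go-ts-kh.
person: -go → 1st person.
aspect: -ts → progressive.
voice: -kh → active.

1st person, progressive, active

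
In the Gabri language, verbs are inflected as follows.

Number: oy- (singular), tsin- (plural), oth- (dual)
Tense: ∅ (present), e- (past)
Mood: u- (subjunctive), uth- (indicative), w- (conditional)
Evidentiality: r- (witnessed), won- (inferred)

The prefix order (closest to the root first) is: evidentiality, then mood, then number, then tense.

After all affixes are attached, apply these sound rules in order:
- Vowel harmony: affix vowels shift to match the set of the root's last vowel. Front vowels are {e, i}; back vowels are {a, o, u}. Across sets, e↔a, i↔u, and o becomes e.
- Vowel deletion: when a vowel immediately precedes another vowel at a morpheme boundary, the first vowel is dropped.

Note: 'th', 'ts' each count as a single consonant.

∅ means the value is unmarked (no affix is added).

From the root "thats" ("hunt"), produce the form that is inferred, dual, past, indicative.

Attach evidentiality inferred won- → wonthats.
Attach mood indicative uth- → uthwonthats.
Attach number dual oth- → othuthwonthats.
Attach tense past e- → eothuthwonthats.
Apply vowel harmony: eothuthwonthats → aothuthwonthats.
Apply vowel deletion: aothuthwonthats → othuthwonthats.

othuthwonthats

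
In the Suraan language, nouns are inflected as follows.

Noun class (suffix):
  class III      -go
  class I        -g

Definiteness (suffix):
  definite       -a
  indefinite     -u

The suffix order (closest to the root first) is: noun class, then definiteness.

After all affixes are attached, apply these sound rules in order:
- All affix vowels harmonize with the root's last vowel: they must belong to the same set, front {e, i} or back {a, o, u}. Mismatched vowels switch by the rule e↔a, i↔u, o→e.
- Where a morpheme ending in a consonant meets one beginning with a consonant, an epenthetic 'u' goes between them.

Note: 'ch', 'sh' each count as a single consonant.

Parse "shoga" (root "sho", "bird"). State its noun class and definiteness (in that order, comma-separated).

Segment: sho-g-a.
noun class: -g → class I.
definiteness: -a → definite.

class I, definite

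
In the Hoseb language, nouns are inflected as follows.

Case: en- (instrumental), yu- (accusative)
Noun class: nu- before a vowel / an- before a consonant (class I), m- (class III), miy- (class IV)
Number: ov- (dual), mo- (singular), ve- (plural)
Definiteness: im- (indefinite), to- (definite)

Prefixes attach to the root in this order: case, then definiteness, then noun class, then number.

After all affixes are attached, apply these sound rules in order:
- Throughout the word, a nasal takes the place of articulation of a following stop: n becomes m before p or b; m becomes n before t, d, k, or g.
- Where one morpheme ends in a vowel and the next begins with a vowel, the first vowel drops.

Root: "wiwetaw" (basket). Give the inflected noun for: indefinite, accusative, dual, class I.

Attach case accusative yu- → yuwiwetaw.
Attach definiteness indefinite im- → imyuwiwetaw.
Attach noun class class I nu- (before vowel 'i') → nuimyuwiwetaw.
Attach number dual ov- → ovnuimyuwiwetaw.
Nasal assimilation: no change.
Apply vowel deletion: ovnuimyuwiwetaw → ovnimyuwiwetaw.

ovnimyuwiwetaw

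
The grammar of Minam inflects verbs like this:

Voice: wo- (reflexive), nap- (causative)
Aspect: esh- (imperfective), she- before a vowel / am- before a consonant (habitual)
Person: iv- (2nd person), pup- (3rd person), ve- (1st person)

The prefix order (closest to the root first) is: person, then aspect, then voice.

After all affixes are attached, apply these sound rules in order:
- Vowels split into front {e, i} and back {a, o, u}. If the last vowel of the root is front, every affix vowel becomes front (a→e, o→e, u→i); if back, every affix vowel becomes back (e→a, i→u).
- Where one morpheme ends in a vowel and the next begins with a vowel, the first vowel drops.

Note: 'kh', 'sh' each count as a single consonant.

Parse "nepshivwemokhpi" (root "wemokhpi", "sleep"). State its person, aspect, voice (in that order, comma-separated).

2nd person, habitual, causative

Segment: nap-she-iv-wemokhpi.
person: iv- → 2nd person.
aspect: she/am- → habitual.
voice: nap- → causative.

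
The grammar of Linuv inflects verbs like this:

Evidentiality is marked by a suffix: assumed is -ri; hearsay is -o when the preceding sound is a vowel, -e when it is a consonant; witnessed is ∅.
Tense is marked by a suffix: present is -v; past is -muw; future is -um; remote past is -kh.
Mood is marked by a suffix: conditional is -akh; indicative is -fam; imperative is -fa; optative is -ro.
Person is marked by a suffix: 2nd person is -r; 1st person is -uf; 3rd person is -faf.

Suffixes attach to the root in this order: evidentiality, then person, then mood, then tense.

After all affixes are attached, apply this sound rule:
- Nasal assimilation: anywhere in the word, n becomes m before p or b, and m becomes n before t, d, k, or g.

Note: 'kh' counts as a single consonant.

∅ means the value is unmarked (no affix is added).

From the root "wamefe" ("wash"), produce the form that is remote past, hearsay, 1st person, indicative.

wamefeouffamkh

Attach evidentiality hearsay -o (after vowel 'e') → wamefeo.
Attach person 1st person -uf → wamefeouf.
Attach mood indicative -fam → wamefeouffam.
Attach tense remote past -kh → wamefeouffamkh.
Nasal assimilation: no change.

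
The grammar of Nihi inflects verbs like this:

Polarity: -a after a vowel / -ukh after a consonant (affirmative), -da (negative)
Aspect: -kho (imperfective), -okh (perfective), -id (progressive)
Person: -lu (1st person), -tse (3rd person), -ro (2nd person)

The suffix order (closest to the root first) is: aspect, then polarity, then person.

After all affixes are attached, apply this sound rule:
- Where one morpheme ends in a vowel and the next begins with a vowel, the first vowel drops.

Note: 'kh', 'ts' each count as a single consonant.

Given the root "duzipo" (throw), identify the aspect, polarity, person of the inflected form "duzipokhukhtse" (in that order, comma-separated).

perfective, affirmative, 3rd person

Segment: duzipo-okh-ukh-tse.
aspect: -okh → perfective.
polarity: -a/ukh → affirmative.
person: -tse → 3rd person.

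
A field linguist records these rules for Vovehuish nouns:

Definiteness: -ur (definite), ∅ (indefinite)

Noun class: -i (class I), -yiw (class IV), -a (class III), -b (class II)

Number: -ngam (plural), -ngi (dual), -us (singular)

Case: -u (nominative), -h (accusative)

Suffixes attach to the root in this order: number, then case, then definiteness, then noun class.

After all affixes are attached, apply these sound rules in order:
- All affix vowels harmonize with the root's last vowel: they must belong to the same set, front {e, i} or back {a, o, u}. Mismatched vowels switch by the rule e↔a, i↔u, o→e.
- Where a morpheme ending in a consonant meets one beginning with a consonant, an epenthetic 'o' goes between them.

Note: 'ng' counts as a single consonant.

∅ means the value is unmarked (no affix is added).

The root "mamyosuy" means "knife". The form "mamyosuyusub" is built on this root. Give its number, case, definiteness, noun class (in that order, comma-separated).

Segment: mamyosuy-us-u-b.
number: -us → singular.
case: -u → nominative.
definiteness: ∅ → indefinite.
noun class: -b → class II.

singular, nominative, indefinite, class II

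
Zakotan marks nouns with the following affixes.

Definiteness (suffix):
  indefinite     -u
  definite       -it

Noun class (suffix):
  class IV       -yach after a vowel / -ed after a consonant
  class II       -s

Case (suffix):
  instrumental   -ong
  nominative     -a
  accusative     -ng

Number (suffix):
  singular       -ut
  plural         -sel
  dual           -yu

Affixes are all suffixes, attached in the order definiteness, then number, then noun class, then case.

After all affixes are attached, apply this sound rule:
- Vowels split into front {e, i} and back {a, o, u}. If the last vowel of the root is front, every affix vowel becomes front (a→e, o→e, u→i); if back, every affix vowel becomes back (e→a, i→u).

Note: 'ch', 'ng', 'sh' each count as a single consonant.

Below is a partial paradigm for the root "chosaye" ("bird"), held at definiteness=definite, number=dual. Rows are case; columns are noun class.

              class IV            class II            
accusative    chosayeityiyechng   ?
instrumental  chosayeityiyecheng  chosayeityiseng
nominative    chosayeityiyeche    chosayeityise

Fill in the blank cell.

chosayeityisng

Attach definiteness definite -it → chosayeit.
Attach number dual -yu → chosayeityu.
Attach noun class class II -s → chosayeityus.
Attach case accusative -ng → chosayeityusng.
Apply vowel harmony: chosayeityusng → chosayeityisng.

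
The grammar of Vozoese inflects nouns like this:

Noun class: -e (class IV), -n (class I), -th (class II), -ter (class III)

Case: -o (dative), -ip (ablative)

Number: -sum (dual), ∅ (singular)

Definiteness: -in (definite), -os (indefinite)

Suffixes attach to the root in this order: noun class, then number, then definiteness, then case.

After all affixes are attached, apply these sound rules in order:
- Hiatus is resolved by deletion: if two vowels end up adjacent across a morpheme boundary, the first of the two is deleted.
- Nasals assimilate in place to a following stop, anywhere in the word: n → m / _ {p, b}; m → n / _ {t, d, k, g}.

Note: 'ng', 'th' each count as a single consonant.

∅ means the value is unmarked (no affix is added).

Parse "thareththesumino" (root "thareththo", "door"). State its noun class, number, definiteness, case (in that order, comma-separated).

class IV, dual, definite, dative

Segment: thareththo-e-sum-in-o.
noun class: -e → class IV.
number: -sum → dual.
definiteness: -in → definite.
case: -o → dative.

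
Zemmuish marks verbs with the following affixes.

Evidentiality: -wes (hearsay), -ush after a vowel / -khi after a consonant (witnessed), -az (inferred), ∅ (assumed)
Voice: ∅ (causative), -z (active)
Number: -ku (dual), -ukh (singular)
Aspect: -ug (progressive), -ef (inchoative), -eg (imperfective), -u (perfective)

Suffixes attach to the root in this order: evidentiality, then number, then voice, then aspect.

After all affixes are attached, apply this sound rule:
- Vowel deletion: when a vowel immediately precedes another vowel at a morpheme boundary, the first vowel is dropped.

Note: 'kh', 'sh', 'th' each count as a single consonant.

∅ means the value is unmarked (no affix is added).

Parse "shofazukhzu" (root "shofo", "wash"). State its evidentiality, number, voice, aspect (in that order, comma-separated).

Segment: shofo-az-ukh-z-u.
evidentiality: -az → inferred.
number: -ukh → singular.
voice: -z → active.
aspect: -u → perfective.

inferred, singular, active, perfective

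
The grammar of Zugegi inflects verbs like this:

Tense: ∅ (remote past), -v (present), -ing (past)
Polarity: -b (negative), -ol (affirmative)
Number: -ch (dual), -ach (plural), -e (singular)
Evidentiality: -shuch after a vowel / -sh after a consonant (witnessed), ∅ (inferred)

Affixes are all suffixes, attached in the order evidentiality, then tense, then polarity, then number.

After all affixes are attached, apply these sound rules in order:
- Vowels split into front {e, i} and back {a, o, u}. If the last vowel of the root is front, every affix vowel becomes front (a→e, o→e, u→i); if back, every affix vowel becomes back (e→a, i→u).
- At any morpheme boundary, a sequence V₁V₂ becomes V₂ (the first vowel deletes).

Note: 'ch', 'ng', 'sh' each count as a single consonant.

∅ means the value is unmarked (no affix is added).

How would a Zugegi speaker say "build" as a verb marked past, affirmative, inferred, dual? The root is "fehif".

fehifingelch

evidentiality = inferred: zero marking, form stays fehif.
Attach tense past -ing → fehifing.
Attach polarity affirmative -ol → fehifingol.
Attach number dual -ch → fehifingolch.
Apply vowel harmony: fehifingolch → fehifingelch.
Vowel deletion: no change.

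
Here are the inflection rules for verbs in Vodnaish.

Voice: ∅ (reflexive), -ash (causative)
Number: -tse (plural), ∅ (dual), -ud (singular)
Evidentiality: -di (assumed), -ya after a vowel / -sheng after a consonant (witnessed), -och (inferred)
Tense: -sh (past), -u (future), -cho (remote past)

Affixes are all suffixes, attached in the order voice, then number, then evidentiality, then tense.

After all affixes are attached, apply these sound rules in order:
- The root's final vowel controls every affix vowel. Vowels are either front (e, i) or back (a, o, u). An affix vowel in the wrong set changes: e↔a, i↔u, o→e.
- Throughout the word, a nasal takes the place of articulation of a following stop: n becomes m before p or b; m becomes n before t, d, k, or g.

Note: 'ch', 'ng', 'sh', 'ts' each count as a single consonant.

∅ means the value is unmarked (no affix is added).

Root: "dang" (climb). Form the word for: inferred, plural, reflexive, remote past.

dangtsaochcho

voice = reflexive: zero marking, form stays dang.
Attach number plural -tse → dangtse.
Attach evidentiality inferred -och → dangtseoch.
Attach tense remote past -cho → dangtseochcho.
Apply vowel harmony: dangtseochcho → dangtsaochcho.
Nasal assimilation: no change.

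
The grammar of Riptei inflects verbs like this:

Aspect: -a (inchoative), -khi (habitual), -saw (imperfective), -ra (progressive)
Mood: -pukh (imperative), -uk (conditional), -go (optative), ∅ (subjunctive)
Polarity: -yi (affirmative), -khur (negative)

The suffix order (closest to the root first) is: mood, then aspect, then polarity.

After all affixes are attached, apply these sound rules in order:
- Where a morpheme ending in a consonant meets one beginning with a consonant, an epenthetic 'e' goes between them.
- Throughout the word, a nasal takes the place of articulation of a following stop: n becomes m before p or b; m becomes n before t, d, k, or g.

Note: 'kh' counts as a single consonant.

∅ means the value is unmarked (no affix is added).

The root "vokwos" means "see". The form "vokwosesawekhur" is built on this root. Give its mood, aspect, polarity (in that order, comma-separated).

Segment: vokwos-saw-khur.
mood: ∅ → subjunctive.
aspect: -saw → imperfective.
polarity: -khur → negative.

subjunctive, imperfective, negative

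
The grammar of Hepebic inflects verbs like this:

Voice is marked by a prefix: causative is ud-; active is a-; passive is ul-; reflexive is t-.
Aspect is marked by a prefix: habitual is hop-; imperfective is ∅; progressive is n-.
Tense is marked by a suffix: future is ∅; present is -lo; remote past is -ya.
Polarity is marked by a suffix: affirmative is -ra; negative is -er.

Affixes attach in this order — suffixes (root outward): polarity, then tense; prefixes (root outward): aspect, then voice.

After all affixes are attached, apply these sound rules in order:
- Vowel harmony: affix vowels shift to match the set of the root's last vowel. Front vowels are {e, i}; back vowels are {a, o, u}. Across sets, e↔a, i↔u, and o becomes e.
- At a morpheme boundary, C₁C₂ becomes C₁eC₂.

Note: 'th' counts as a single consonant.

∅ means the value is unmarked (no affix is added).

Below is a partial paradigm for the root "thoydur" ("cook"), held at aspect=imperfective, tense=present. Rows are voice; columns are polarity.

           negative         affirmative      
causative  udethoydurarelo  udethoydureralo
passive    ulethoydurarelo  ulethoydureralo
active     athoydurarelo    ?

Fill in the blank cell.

athoydureralo

Attach polarity affirmative -ra → thoydurra.
aspect = imperfective: zero marking, form stays thoydurra.
Attach tense present -lo → thoydurralo.
Attach voice active a- → athoydurralo.
Vowel harmony: no change.
Apply epenthesis: athoydurralo → athoydureralo.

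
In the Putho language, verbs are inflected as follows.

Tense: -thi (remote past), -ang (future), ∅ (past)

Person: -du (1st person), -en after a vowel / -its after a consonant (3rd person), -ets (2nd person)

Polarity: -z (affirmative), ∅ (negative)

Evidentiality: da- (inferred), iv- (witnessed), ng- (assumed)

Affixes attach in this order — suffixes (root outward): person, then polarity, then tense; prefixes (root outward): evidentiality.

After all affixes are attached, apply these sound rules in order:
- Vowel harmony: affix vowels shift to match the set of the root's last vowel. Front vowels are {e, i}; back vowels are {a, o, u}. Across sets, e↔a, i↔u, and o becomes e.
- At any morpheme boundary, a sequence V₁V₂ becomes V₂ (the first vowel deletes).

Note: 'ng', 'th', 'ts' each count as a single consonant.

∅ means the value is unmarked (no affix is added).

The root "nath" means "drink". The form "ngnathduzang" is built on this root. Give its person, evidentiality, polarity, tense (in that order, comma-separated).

Segment: ng-nath-du-z-ang.
person: -du → 1st person.
evidentiality: ng- → assumed.
polarity: -z → affirmative.
tense: -ang → future.

1st person, assumed, affirmative, future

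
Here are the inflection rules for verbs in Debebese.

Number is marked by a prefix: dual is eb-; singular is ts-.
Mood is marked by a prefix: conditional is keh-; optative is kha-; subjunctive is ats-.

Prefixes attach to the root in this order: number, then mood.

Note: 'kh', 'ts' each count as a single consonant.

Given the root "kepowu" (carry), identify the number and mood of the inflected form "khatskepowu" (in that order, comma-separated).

singular, optative

Segment: kha-ts-kepowu.
number: ts- → singular.
mood: kha- → optative.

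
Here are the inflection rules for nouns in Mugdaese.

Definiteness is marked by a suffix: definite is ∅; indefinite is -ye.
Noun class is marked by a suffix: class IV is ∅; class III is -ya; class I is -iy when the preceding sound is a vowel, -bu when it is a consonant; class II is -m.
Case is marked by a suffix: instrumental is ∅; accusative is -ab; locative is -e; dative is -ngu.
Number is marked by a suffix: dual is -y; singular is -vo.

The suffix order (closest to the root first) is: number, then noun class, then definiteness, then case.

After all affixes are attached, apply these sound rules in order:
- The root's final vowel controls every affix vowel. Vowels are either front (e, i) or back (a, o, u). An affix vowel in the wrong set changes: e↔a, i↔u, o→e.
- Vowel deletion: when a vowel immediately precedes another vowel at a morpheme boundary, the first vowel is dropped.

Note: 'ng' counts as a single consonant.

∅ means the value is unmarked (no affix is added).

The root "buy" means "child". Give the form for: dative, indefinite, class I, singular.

buyvuyyangu

Attach number singular -vo → buyvo.
Attach noun class class I -iy (after vowel 'o') → buyvoiy.
Attach definiteness indefinite -ye → buyvoiyye.
Attach case dative -ngu → buyvoiyyengu.
Apply vowel harmony: buyvoiyyengu → buyvouyyangu.
Apply vowel deletion: buyvouyyangu → buyvuyyangu.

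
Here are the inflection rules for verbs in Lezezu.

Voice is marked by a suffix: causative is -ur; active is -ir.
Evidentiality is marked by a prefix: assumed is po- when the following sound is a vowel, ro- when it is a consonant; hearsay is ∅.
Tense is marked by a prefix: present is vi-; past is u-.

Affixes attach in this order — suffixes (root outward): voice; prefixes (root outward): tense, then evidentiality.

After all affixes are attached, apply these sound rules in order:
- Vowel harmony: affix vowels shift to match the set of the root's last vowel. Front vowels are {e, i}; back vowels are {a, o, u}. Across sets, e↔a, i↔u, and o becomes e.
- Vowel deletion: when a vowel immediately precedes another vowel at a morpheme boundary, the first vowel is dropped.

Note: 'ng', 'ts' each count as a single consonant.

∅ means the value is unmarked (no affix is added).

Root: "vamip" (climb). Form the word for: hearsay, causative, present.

vivamipir

Attach voice causative -ur → vamipur.
Attach tense present vi- → vivamipur.
evidentiality = hearsay: zero marking, form stays vivamipur.
Apply vowel harmony: vivamipur → vivamipir.
Vowel deletion: no change.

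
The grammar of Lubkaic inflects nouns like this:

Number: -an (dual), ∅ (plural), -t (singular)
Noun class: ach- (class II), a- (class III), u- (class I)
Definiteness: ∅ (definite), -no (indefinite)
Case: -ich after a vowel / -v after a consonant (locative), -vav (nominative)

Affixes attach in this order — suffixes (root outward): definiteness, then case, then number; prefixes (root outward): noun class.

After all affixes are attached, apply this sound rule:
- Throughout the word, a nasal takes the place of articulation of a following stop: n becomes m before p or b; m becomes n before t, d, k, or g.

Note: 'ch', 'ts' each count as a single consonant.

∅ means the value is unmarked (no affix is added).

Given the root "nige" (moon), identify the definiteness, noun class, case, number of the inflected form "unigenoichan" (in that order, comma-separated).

indefinite, class I, locative, dual

Segment: u-nige-no-ich-an.
definiteness: -no → indefinite.
noun class: u- → class I.
case: -ich/v → locative.
number: -an → dual.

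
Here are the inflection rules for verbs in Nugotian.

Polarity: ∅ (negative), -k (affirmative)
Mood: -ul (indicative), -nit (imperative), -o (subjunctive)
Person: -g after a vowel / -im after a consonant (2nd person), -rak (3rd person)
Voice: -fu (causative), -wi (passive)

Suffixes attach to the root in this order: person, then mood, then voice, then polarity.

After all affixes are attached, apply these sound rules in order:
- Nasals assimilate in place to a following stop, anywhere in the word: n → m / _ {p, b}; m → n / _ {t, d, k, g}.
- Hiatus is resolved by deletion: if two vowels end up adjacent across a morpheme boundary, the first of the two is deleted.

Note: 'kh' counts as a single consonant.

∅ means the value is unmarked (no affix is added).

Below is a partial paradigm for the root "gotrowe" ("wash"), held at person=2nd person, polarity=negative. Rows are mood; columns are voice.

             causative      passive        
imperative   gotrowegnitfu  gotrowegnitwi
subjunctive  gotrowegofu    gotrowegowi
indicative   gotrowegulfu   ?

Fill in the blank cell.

Attach person 2nd person -g (after vowel 'e') → gotroweg.
Attach mood indicative -ul → gotrowegul.
Attach voice passive -wi → gotrowegulwi.
polarity = negative: zero marking, form stays gotrowegulwi.
Nasal assimilation: no change.
Vowel deletion: no change.

gotrowegulwi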